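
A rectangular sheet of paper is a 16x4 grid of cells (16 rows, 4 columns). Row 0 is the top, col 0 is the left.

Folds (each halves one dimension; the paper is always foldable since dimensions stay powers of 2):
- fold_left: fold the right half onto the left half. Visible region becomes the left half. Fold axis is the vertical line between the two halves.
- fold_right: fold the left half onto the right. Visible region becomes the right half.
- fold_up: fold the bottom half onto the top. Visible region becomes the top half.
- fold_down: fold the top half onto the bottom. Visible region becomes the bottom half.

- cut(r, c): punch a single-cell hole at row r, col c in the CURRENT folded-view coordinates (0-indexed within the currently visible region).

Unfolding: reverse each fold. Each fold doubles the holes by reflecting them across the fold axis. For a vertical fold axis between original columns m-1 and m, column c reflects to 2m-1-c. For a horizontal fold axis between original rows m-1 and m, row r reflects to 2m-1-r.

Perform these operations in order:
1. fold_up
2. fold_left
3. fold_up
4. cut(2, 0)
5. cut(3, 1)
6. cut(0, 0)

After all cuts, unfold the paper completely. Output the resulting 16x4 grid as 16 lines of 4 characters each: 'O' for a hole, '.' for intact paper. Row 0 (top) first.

Op 1 fold_up: fold axis h@8; visible region now rows[0,8) x cols[0,4) = 8x4
Op 2 fold_left: fold axis v@2; visible region now rows[0,8) x cols[0,2) = 8x2
Op 3 fold_up: fold axis h@4; visible region now rows[0,4) x cols[0,2) = 4x2
Op 4 cut(2, 0): punch at orig (2,0); cuts so far [(2, 0)]; region rows[0,4) x cols[0,2) = 4x2
Op 5 cut(3, 1): punch at orig (3,1); cuts so far [(2, 0), (3, 1)]; region rows[0,4) x cols[0,2) = 4x2
Op 6 cut(0, 0): punch at orig (0,0); cuts so far [(0, 0), (2, 0), (3, 1)]; region rows[0,4) x cols[0,2) = 4x2
Unfold 1 (reflect across h@4): 6 holes -> [(0, 0), (2, 0), (3, 1), (4, 1), (5, 0), (7, 0)]
Unfold 2 (reflect across v@2): 12 holes -> [(0, 0), (0, 3), (2, 0), (2, 3), (3, 1), (3, 2), (4, 1), (4, 2), (5, 0), (5, 3), (7, 0), (7, 3)]
Unfold 3 (reflect across h@8): 24 holes -> [(0, 0), (0, 3), (2, 0), (2, 3), (3, 1), (3, 2), (4, 1), (4, 2), (5, 0), (5, 3), (7, 0), (7, 3), (8, 0), (8, 3), (10, 0), (10, 3), (11, 1), (11, 2), (12, 1), (12, 2), (13, 0), (13, 3), (15, 0), (15, 3)]

Answer: O..O
....
O..O
.OO.
.OO.
O..O
....
O..O
O..O
....
O..O
.OO.
.OO.
O..O
....
O..O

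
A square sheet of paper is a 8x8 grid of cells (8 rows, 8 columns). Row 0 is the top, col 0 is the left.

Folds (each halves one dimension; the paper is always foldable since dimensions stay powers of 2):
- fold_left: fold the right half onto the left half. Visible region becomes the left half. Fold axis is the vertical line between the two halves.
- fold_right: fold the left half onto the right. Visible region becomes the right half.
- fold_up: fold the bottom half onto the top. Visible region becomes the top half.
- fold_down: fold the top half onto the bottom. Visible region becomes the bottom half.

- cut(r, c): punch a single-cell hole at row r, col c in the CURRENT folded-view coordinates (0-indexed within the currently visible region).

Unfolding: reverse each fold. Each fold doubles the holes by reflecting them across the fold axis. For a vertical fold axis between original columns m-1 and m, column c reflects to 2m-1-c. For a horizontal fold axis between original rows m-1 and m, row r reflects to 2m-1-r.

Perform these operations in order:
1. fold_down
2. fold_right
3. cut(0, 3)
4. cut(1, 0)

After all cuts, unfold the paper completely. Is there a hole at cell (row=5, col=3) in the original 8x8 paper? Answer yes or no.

Answer: yes

Derivation:
Op 1 fold_down: fold axis h@4; visible region now rows[4,8) x cols[0,8) = 4x8
Op 2 fold_right: fold axis v@4; visible region now rows[4,8) x cols[4,8) = 4x4
Op 3 cut(0, 3): punch at orig (4,7); cuts so far [(4, 7)]; region rows[4,8) x cols[4,8) = 4x4
Op 4 cut(1, 0): punch at orig (5,4); cuts so far [(4, 7), (5, 4)]; region rows[4,8) x cols[4,8) = 4x4
Unfold 1 (reflect across v@4): 4 holes -> [(4, 0), (4, 7), (5, 3), (5, 4)]
Unfold 2 (reflect across h@4): 8 holes -> [(2, 3), (2, 4), (3, 0), (3, 7), (4, 0), (4, 7), (5, 3), (5, 4)]
Holes: [(2, 3), (2, 4), (3, 0), (3, 7), (4, 0), (4, 7), (5, 3), (5, 4)]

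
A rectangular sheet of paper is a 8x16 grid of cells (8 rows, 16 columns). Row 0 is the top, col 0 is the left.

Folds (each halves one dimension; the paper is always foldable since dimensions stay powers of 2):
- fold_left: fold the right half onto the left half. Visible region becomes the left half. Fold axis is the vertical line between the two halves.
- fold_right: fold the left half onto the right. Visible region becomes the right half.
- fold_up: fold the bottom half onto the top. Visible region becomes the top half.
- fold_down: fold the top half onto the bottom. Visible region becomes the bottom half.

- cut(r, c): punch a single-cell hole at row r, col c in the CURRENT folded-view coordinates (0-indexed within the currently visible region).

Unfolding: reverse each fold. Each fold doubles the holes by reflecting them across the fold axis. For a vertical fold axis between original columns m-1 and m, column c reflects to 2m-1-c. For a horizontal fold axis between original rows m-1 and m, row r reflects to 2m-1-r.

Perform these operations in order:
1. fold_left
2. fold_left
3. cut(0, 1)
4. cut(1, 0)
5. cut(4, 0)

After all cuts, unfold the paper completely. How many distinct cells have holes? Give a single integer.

Answer: 12

Derivation:
Op 1 fold_left: fold axis v@8; visible region now rows[0,8) x cols[0,8) = 8x8
Op 2 fold_left: fold axis v@4; visible region now rows[0,8) x cols[0,4) = 8x4
Op 3 cut(0, 1): punch at orig (0,1); cuts so far [(0, 1)]; region rows[0,8) x cols[0,4) = 8x4
Op 4 cut(1, 0): punch at orig (1,0); cuts so far [(0, 1), (1, 0)]; region rows[0,8) x cols[0,4) = 8x4
Op 5 cut(4, 0): punch at orig (4,0); cuts so far [(0, 1), (1, 0), (4, 0)]; region rows[0,8) x cols[0,4) = 8x4
Unfold 1 (reflect across v@4): 6 holes -> [(0, 1), (0, 6), (1, 0), (1, 7), (4, 0), (4, 7)]
Unfold 2 (reflect across v@8): 12 holes -> [(0, 1), (0, 6), (0, 9), (0, 14), (1, 0), (1, 7), (1, 8), (1, 15), (4, 0), (4, 7), (4, 8), (4, 15)]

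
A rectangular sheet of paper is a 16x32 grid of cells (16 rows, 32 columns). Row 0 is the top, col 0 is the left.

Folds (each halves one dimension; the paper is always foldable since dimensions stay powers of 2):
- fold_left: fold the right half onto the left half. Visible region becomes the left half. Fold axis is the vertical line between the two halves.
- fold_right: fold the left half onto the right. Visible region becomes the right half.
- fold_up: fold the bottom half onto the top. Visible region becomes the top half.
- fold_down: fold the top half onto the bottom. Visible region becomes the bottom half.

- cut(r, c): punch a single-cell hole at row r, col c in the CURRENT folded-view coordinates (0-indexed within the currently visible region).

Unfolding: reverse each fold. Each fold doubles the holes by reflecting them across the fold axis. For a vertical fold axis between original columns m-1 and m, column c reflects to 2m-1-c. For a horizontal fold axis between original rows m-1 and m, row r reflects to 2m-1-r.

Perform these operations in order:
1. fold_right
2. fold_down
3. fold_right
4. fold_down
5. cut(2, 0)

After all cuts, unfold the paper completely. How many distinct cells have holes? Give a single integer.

Op 1 fold_right: fold axis v@16; visible region now rows[0,16) x cols[16,32) = 16x16
Op 2 fold_down: fold axis h@8; visible region now rows[8,16) x cols[16,32) = 8x16
Op 3 fold_right: fold axis v@24; visible region now rows[8,16) x cols[24,32) = 8x8
Op 4 fold_down: fold axis h@12; visible region now rows[12,16) x cols[24,32) = 4x8
Op 5 cut(2, 0): punch at orig (14,24); cuts so far [(14, 24)]; region rows[12,16) x cols[24,32) = 4x8
Unfold 1 (reflect across h@12): 2 holes -> [(9, 24), (14, 24)]
Unfold 2 (reflect across v@24): 4 holes -> [(9, 23), (9, 24), (14, 23), (14, 24)]
Unfold 3 (reflect across h@8): 8 holes -> [(1, 23), (1, 24), (6, 23), (6, 24), (9, 23), (9, 24), (14, 23), (14, 24)]
Unfold 4 (reflect across v@16): 16 holes -> [(1, 7), (1, 8), (1, 23), (1, 24), (6, 7), (6, 8), (6, 23), (6, 24), (9, 7), (9, 8), (9, 23), (9, 24), (14, 7), (14, 8), (14, 23), (14, 24)]

Answer: 16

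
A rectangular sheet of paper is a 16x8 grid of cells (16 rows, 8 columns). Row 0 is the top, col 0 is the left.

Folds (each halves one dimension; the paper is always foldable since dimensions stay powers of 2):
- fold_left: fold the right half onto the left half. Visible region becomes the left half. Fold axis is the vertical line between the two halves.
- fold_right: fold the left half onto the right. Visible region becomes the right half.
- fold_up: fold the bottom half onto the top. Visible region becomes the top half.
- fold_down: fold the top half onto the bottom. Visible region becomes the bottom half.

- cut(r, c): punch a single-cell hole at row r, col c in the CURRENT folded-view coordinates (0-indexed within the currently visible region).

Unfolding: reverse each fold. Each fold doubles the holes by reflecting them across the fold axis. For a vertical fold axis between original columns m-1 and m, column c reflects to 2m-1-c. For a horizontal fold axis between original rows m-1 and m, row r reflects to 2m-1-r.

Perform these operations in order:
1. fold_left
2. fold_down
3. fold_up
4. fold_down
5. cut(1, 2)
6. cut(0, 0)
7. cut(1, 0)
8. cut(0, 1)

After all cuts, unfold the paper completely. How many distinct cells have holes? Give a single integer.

Op 1 fold_left: fold axis v@4; visible region now rows[0,16) x cols[0,4) = 16x4
Op 2 fold_down: fold axis h@8; visible region now rows[8,16) x cols[0,4) = 8x4
Op 3 fold_up: fold axis h@12; visible region now rows[8,12) x cols[0,4) = 4x4
Op 4 fold_down: fold axis h@10; visible region now rows[10,12) x cols[0,4) = 2x4
Op 5 cut(1, 2): punch at orig (11,2); cuts so far [(11, 2)]; region rows[10,12) x cols[0,4) = 2x4
Op 6 cut(0, 0): punch at orig (10,0); cuts so far [(10, 0), (11, 2)]; region rows[10,12) x cols[0,4) = 2x4
Op 7 cut(1, 0): punch at orig (11,0); cuts so far [(10, 0), (11, 0), (11, 2)]; region rows[10,12) x cols[0,4) = 2x4
Op 8 cut(0, 1): punch at orig (10,1); cuts so far [(10, 0), (10, 1), (11, 0), (11, 2)]; region rows[10,12) x cols[0,4) = 2x4
Unfold 1 (reflect across h@10): 8 holes -> [(8, 0), (8, 2), (9, 0), (9, 1), (10, 0), (10, 1), (11, 0), (11, 2)]
Unfold 2 (reflect across h@12): 16 holes -> [(8, 0), (8, 2), (9, 0), (9, 1), (10, 0), (10, 1), (11, 0), (11, 2), (12, 0), (12, 2), (13, 0), (13, 1), (14, 0), (14, 1), (15, 0), (15, 2)]
Unfold 3 (reflect across h@8): 32 holes -> [(0, 0), (0, 2), (1, 0), (1, 1), (2, 0), (2, 1), (3, 0), (3, 2), (4, 0), (4, 2), (5, 0), (5, 1), (6, 0), (6, 1), (7, 0), (7, 2), (8, 0), (8, 2), (9, 0), (9, 1), (10, 0), (10, 1), (11, 0), (11, 2), (12, 0), (12, 2), (13, 0), (13, 1), (14, 0), (14, 1), (15, 0), (15, 2)]
Unfold 4 (reflect across v@4): 64 holes -> [(0, 0), (0, 2), (0, 5), (0, 7), (1, 0), (1, 1), (1, 6), (1, 7), (2, 0), (2, 1), (2, 6), (2, 7), (3, 0), (3, 2), (3, 5), (3, 7), (4, 0), (4, 2), (4, 5), (4, 7), (5, 0), (5, 1), (5, 6), (5, 7), (6, 0), (6, 1), (6, 6), (6, 7), (7, 0), (7, 2), (7, 5), (7, 7), (8, 0), (8, 2), (8, 5), (8, 7), (9, 0), (9, 1), (9, 6), (9, 7), (10, 0), (10, 1), (10, 6), (10, 7), (11, 0), (11, 2), (11, 5), (11, 7), (12, 0), (12, 2), (12, 5), (12, 7), (13, 0), (13, 1), (13, 6), (13, 7), (14, 0), (14, 1), (14, 6), (14, 7), (15, 0), (15, 2), (15, 5), (15, 7)]

Answer: 64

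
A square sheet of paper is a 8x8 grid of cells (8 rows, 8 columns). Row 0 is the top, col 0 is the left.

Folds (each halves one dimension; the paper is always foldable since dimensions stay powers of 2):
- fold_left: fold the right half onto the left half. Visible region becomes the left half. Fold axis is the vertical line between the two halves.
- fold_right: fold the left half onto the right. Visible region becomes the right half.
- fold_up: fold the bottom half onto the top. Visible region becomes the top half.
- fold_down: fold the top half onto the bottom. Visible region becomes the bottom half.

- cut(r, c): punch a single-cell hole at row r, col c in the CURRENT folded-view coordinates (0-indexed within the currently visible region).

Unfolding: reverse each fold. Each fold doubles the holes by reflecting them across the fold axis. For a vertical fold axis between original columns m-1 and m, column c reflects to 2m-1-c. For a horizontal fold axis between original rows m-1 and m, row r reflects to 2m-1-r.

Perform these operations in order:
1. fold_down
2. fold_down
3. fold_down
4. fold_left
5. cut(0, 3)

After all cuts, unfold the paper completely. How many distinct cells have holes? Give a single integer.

Op 1 fold_down: fold axis h@4; visible region now rows[4,8) x cols[0,8) = 4x8
Op 2 fold_down: fold axis h@6; visible region now rows[6,8) x cols[0,8) = 2x8
Op 3 fold_down: fold axis h@7; visible region now rows[7,8) x cols[0,8) = 1x8
Op 4 fold_left: fold axis v@4; visible region now rows[7,8) x cols[0,4) = 1x4
Op 5 cut(0, 3): punch at orig (7,3); cuts so far [(7, 3)]; region rows[7,8) x cols[0,4) = 1x4
Unfold 1 (reflect across v@4): 2 holes -> [(7, 3), (7, 4)]
Unfold 2 (reflect across h@7): 4 holes -> [(6, 3), (6, 4), (7, 3), (7, 4)]
Unfold 3 (reflect across h@6): 8 holes -> [(4, 3), (4, 4), (5, 3), (5, 4), (6, 3), (6, 4), (7, 3), (7, 4)]
Unfold 4 (reflect across h@4): 16 holes -> [(0, 3), (0, 4), (1, 3), (1, 4), (2, 3), (2, 4), (3, 3), (3, 4), (4, 3), (4, 4), (5, 3), (5, 4), (6, 3), (6, 4), (7, 3), (7, 4)]

Answer: 16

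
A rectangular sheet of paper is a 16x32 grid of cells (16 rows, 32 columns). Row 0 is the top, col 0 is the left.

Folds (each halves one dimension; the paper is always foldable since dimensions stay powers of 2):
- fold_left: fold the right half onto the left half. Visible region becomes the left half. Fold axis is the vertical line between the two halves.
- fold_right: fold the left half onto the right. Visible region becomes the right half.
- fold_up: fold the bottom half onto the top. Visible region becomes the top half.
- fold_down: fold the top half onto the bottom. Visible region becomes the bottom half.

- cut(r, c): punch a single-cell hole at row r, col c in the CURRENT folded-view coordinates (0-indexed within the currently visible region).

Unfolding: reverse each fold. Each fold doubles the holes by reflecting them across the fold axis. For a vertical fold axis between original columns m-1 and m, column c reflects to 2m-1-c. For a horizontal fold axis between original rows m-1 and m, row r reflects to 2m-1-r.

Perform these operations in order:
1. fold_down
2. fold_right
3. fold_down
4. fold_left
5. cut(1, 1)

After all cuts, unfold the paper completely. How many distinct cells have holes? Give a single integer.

Op 1 fold_down: fold axis h@8; visible region now rows[8,16) x cols[0,32) = 8x32
Op 2 fold_right: fold axis v@16; visible region now rows[8,16) x cols[16,32) = 8x16
Op 3 fold_down: fold axis h@12; visible region now rows[12,16) x cols[16,32) = 4x16
Op 4 fold_left: fold axis v@24; visible region now rows[12,16) x cols[16,24) = 4x8
Op 5 cut(1, 1): punch at orig (13,17); cuts so far [(13, 17)]; region rows[12,16) x cols[16,24) = 4x8
Unfold 1 (reflect across v@24): 2 holes -> [(13, 17), (13, 30)]
Unfold 2 (reflect across h@12): 4 holes -> [(10, 17), (10, 30), (13, 17), (13, 30)]
Unfold 3 (reflect across v@16): 8 holes -> [(10, 1), (10, 14), (10, 17), (10, 30), (13, 1), (13, 14), (13, 17), (13, 30)]
Unfold 4 (reflect across h@8): 16 holes -> [(2, 1), (2, 14), (2, 17), (2, 30), (5, 1), (5, 14), (5, 17), (5, 30), (10, 1), (10, 14), (10, 17), (10, 30), (13, 1), (13, 14), (13, 17), (13, 30)]

Answer: 16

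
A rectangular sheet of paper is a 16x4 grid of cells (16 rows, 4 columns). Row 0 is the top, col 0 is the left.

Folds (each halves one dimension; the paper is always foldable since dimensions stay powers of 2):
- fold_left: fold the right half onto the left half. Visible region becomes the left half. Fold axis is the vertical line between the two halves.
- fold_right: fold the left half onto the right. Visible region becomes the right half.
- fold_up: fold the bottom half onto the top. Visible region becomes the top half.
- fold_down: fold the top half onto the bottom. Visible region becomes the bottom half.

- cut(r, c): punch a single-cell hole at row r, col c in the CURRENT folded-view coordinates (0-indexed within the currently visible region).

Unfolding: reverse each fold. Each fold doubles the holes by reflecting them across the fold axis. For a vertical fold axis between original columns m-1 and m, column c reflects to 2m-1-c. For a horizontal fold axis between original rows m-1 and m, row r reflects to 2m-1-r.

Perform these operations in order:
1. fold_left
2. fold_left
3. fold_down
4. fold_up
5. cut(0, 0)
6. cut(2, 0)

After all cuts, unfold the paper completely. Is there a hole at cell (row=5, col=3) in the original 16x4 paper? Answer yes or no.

Answer: yes

Derivation:
Op 1 fold_left: fold axis v@2; visible region now rows[0,16) x cols[0,2) = 16x2
Op 2 fold_left: fold axis v@1; visible region now rows[0,16) x cols[0,1) = 16x1
Op 3 fold_down: fold axis h@8; visible region now rows[8,16) x cols[0,1) = 8x1
Op 4 fold_up: fold axis h@12; visible region now rows[8,12) x cols[0,1) = 4x1
Op 5 cut(0, 0): punch at orig (8,0); cuts so far [(8, 0)]; region rows[8,12) x cols[0,1) = 4x1
Op 6 cut(2, 0): punch at orig (10,0); cuts so far [(8, 0), (10, 0)]; region rows[8,12) x cols[0,1) = 4x1
Unfold 1 (reflect across h@12): 4 holes -> [(8, 0), (10, 0), (13, 0), (15, 0)]
Unfold 2 (reflect across h@8): 8 holes -> [(0, 0), (2, 0), (5, 0), (7, 0), (8, 0), (10, 0), (13, 0), (15, 0)]
Unfold 3 (reflect across v@1): 16 holes -> [(0, 0), (0, 1), (2, 0), (2, 1), (5, 0), (5, 1), (7, 0), (7, 1), (8, 0), (8, 1), (10, 0), (10, 1), (13, 0), (13, 1), (15, 0), (15, 1)]
Unfold 4 (reflect across v@2): 32 holes -> [(0, 0), (0, 1), (0, 2), (0, 3), (2, 0), (2, 1), (2, 2), (2, 3), (5, 0), (5, 1), (5, 2), (5, 3), (7, 0), (7, 1), (7, 2), (7, 3), (8, 0), (8, 1), (8, 2), (8, 3), (10, 0), (10, 1), (10, 2), (10, 3), (13, 0), (13, 1), (13, 2), (13, 3), (15, 0), (15, 1), (15, 2), (15, 3)]
Holes: [(0, 0), (0, 1), (0, 2), (0, 3), (2, 0), (2, 1), (2, 2), (2, 3), (5, 0), (5, 1), (5, 2), (5, 3), (7, 0), (7, 1), (7, 2), (7, 3), (8, 0), (8, 1), (8, 2), (8, 3), (10, 0), (10, 1), (10, 2), (10, 3), (13, 0), (13, 1), (13, 2), (13, 3), (15, 0), (15, 1), (15, 2), (15, 3)]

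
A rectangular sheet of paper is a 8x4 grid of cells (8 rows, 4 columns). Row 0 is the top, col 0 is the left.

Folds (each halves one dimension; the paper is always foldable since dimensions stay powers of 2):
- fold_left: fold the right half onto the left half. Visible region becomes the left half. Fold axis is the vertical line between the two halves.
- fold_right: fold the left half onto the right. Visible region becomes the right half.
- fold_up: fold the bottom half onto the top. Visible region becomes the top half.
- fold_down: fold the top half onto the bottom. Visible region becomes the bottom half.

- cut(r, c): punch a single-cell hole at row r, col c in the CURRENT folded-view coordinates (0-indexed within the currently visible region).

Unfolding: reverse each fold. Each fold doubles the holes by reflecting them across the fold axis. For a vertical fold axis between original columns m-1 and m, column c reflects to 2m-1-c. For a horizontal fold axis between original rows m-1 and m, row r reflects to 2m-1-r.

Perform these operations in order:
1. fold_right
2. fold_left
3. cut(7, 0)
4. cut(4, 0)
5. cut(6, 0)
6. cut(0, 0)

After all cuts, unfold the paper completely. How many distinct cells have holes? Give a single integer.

Answer: 16

Derivation:
Op 1 fold_right: fold axis v@2; visible region now rows[0,8) x cols[2,4) = 8x2
Op 2 fold_left: fold axis v@3; visible region now rows[0,8) x cols[2,3) = 8x1
Op 3 cut(7, 0): punch at orig (7,2); cuts so far [(7, 2)]; region rows[0,8) x cols[2,3) = 8x1
Op 4 cut(4, 0): punch at orig (4,2); cuts so far [(4, 2), (7, 2)]; region rows[0,8) x cols[2,3) = 8x1
Op 5 cut(6, 0): punch at orig (6,2); cuts so far [(4, 2), (6, 2), (7, 2)]; region rows[0,8) x cols[2,3) = 8x1
Op 6 cut(0, 0): punch at orig (0,2); cuts so far [(0, 2), (4, 2), (6, 2), (7, 2)]; region rows[0,8) x cols[2,3) = 8x1
Unfold 1 (reflect across v@3): 8 holes -> [(0, 2), (0, 3), (4, 2), (4, 3), (6, 2), (6, 3), (7, 2), (7, 3)]
Unfold 2 (reflect across v@2): 16 holes -> [(0, 0), (0, 1), (0, 2), (0, 3), (4, 0), (4, 1), (4, 2), (4, 3), (6, 0), (6, 1), (6, 2), (6, 3), (7, 0), (7, 1), (7, 2), (7, 3)]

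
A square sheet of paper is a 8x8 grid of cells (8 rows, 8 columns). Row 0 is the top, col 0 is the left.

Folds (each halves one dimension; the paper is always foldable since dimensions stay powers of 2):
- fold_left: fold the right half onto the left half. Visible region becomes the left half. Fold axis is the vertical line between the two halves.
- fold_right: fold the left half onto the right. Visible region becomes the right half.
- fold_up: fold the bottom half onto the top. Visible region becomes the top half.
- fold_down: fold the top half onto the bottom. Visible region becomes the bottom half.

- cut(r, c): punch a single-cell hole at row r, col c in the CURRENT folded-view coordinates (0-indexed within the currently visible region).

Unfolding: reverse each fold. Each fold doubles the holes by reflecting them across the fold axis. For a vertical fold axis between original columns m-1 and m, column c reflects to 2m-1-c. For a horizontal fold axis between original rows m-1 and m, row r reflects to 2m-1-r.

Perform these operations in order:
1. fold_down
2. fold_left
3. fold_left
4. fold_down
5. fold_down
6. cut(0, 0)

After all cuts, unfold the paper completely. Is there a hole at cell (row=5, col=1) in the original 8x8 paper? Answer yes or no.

Op 1 fold_down: fold axis h@4; visible region now rows[4,8) x cols[0,8) = 4x8
Op 2 fold_left: fold axis v@4; visible region now rows[4,8) x cols[0,4) = 4x4
Op 3 fold_left: fold axis v@2; visible region now rows[4,8) x cols[0,2) = 4x2
Op 4 fold_down: fold axis h@6; visible region now rows[6,8) x cols[0,2) = 2x2
Op 5 fold_down: fold axis h@7; visible region now rows[7,8) x cols[0,2) = 1x2
Op 6 cut(0, 0): punch at orig (7,0); cuts so far [(7, 0)]; region rows[7,8) x cols[0,2) = 1x2
Unfold 1 (reflect across h@7): 2 holes -> [(6, 0), (7, 0)]
Unfold 2 (reflect across h@6): 4 holes -> [(4, 0), (5, 0), (6, 0), (7, 0)]
Unfold 3 (reflect across v@2): 8 holes -> [(4, 0), (4, 3), (5, 0), (5, 3), (6, 0), (6, 3), (7, 0), (7, 3)]
Unfold 4 (reflect across v@4): 16 holes -> [(4, 0), (4, 3), (4, 4), (4, 7), (5, 0), (5, 3), (5, 4), (5, 7), (6, 0), (6, 3), (6, 4), (6, 7), (7, 0), (7, 3), (7, 4), (7, 7)]
Unfold 5 (reflect across h@4): 32 holes -> [(0, 0), (0, 3), (0, 4), (0, 7), (1, 0), (1, 3), (1, 4), (1, 7), (2, 0), (2, 3), (2, 4), (2, 7), (3, 0), (3, 3), (3, 4), (3, 7), (4, 0), (4, 3), (4, 4), (4, 7), (5, 0), (5, 3), (5, 4), (5, 7), (6, 0), (6, 3), (6, 4), (6, 7), (7, 0), (7, 3), (7, 4), (7, 7)]
Holes: [(0, 0), (0, 3), (0, 4), (0, 7), (1, 0), (1, 3), (1, 4), (1, 7), (2, 0), (2, 3), (2, 4), (2, 7), (3, 0), (3, 3), (3, 4), (3, 7), (4, 0), (4, 3), (4, 4), (4, 7), (5, 0), (5, 3), (5, 4), (5, 7), (6, 0), (6, 3), (6, 4), (6, 7), (7, 0), (7, 3), (7, 4), (7, 7)]

Answer: no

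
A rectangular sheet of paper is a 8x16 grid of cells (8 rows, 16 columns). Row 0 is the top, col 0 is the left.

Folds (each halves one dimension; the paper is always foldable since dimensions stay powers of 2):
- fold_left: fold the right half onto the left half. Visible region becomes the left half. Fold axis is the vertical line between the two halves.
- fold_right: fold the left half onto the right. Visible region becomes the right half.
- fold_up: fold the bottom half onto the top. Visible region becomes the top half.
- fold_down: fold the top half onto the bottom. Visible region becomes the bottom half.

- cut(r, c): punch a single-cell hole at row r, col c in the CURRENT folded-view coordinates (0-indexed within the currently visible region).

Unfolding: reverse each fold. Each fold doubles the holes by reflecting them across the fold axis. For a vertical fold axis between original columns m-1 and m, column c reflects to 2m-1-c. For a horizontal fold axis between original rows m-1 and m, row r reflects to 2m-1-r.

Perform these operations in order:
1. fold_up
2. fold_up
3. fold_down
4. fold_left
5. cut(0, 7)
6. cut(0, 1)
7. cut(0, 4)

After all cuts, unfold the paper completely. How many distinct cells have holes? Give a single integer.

Op 1 fold_up: fold axis h@4; visible region now rows[0,4) x cols[0,16) = 4x16
Op 2 fold_up: fold axis h@2; visible region now rows[0,2) x cols[0,16) = 2x16
Op 3 fold_down: fold axis h@1; visible region now rows[1,2) x cols[0,16) = 1x16
Op 4 fold_left: fold axis v@8; visible region now rows[1,2) x cols[0,8) = 1x8
Op 5 cut(0, 7): punch at orig (1,7); cuts so far [(1, 7)]; region rows[1,2) x cols[0,8) = 1x8
Op 6 cut(0, 1): punch at orig (1,1); cuts so far [(1, 1), (1, 7)]; region rows[1,2) x cols[0,8) = 1x8
Op 7 cut(0, 4): punch at orig (1,4); cuts so far [(1, 1), (1, 4), (1, 7)]; region rows[1,2) x cols[0,8) = 1x8
Unfold 1 (reflect across v@8): 6 holes -> [(1, 1), (1, 4), (1, 7), (1, 8), (1, 11), (1, 14)]
Unfold 2 (reflect across h@1): 12 holes -> [(0, 1), (0, 4), (0, 7), (0, 8), (0, 11), (0, 14), (1, 1), (1, 4), (1, 7), (1, 8), (1, 11), (1, 14)]
Unfold 3 (reflect across h@2): 24 holes -> [(0, 1), (0, 4), (0, 7), (0, 8), (0, 11), (0, 14), (1, 1), (1, 4), (1, 7), (1, 8), (1, 11), (1, 14), (2, 1), (2, 4), (2, 7), (2, 8), (2, 11), (2, 14), (3, 1), (3, 4), (3, 7), (3, 8), (3, 11), (3, 14)]
Unfold 4 (reflect across h@4): 48 holes -> [(0, 1), (0, 4), (0, 7), (0, 8), (0, 11), (0, 14), (1, 1), (1, 4), (1, 7), (1, 8), (1, 11), (1, 14), (2, 1), (2, 4), (2, 7), (2, 8), (2, 11), (2, 14), (3, 1), (3, 4), (3, 7), (3, 8), (3, 11), (3, 14), (4, 1), (4, 4), (4, 7), (4, 8), (4, 11), (4, 14), (5, 1), (5, 4), (5, 7), (5, 8), (5, 11), (5, 14), (6, 1), (6, 4), (6, 7), (6, 8), (6, 11), (6, 14), (7, 1), (7, 4), (7, 7), (7, 8), (7, 11), (7, 14)]

Answer: 48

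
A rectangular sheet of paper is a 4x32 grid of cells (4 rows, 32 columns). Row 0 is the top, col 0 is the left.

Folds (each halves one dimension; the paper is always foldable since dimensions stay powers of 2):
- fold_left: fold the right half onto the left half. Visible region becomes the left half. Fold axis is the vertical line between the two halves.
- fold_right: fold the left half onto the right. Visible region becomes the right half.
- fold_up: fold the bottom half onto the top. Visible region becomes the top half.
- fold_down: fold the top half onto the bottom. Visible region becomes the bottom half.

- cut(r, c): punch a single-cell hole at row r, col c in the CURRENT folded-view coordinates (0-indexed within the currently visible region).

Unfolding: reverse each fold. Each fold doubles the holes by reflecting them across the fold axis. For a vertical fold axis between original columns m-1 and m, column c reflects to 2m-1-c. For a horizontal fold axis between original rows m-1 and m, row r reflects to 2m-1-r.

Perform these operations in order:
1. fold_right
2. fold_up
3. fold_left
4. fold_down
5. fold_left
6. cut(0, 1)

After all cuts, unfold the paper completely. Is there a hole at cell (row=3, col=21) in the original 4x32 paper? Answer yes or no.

Op 1 fold_right: fold axis v@16; visible region now rows[0,4) x cols[16,32) = 4x16
Op 2 fold_up: fold axis h@2; visible region now rows[0,2) x cols[16,32) = 2x16
Op 3 fold_left: fold axis v@24; visible region now rows[0,2) x cols[16,24) = 2x8
Op 4 fold_down: fold axis h@1; visible region now rows[1,2) x cols[16,24) = 1x8
Op 5 fold_left: fold axis v@20; visible region now rows[1,2) x cols[16,20) = 1x4
Op 6 cut(0, 1): punch at orig (1,17); cuts so far [(1, 17)]; region rows[1,2) x cols[16,20) = 1x4
Unfold 1 (reflect across v@20): 2 holes -> [(1, 17), (1, 22)]
Unfold 2 (reflect across h@1): 4 holes -> [(0, 17), (0, 22), (1, 17), (1, 22)]
Unfold 3 (reflect across v@24): 8 holes -> [(0, 17), (0, 22), (0, 25), (0, 30), (1, 17), (1, 22), (1, 25), (1, 30)]
Unfold 4 (reflect across h@2): 16 holes -> [(0, 17), (0, 22), (0, 25), (0, 30), (1, 17), (1, 22), (1, 25), (1, 30), (2, 17), (2, 22), (2, 25), (2, 30), (3, 17), (3, 22), (3, 25), (3, 30)]
Unfold 5 (reflect across v@16): 32 holes -> [(0, 1), (0, 6), (0, 9), (0, 14), (0, 17), (0, 22), (0, 25), (0, 30), (1, 1), (1, 6), (1, 9), (1, 14), (1, 17), (1, 22), (1, 25), (1, 30), (2, 1), (2, 6), (2, 9), (2, 14), (2, 17), (2, 22), (2, 25), (2, 30), (3, 1), (3, 6), (3, 9), (3, 14), (3, 17), (3, 22), (3, 25), (3, 30)]
Holes: [(0, 1), (0, 6), (0, 9), (0, 14), (0, 17), (0, 22), (0, 25), (0, 30), (1, 1), (1, 6), (1, 9), (1, 14), (1, 17), (1, 22), (1, 25), (1, 30), (2, 1), (2, 6), (2, 9), (2, 14), (2, 17), (2, 22), (2, 25), (2, 30), (3, 1), (3, 6), (3, 9), (3, 14), (3, 17), (3, 22), (3, 25), (3, 30)]

Answer: no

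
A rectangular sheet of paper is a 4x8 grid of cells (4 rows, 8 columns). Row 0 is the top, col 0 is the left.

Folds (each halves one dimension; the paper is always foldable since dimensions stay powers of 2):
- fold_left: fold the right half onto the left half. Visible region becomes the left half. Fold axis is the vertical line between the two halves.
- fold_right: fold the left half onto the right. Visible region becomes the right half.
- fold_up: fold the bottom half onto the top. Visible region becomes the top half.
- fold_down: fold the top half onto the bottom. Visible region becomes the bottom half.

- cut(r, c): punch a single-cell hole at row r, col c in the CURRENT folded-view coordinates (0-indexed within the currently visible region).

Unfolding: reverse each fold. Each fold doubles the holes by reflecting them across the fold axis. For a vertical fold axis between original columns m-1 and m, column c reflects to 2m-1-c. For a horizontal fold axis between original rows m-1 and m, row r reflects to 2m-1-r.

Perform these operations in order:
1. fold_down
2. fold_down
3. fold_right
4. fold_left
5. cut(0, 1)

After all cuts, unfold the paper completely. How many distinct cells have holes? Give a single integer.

Answer: 16

Derivation:
Op 1 fold_down: fold axis h@2; visible region now rows[2,4) x cols[0,8) = 2x8
Op 2 fold_down: fold axis h@3; visible region now rows[3,4) x cols[0,8) = 1x8
Op 3 fold_right: fold axis v@4; visible region now rows[3,4) x cols[4,8) = 1x4
Op 4 fold_left: fold axis v@6; visible region now rows[3,4) x cols[4,6) = 1x2
Op 5 cut(0, 1): punch at orig (3,5); cuts so far [(3, 5)]; region rows[3,4) x cols[4,6) = 1x2
Unfold 1 (reflect across v@6): 2 holes -> [(3, 5), (3, 6)]
Unfold 2 (reflect across v@4): 4 holes -> [(3, 1), (3, 2), (3, 5), (3, 6)]
Unfold 3 (reflect across h@3): 8 holes -> [(2, 1), (2, 2), (2, 5), (2, 6), (3, 1), (3, 2), (3, 5), (3, 6)]
Unfold 4 (reflect across h@2): 16 holes -> [(0, 1), (0, 2), (0, 5), (0, 6), (1, 1), (1, 2), (1, 5), (1, 6), (2, 1), (2, 2), (2, 5), (2, 6), (3, 1), (3, 2), (3, 5), (3, 6)]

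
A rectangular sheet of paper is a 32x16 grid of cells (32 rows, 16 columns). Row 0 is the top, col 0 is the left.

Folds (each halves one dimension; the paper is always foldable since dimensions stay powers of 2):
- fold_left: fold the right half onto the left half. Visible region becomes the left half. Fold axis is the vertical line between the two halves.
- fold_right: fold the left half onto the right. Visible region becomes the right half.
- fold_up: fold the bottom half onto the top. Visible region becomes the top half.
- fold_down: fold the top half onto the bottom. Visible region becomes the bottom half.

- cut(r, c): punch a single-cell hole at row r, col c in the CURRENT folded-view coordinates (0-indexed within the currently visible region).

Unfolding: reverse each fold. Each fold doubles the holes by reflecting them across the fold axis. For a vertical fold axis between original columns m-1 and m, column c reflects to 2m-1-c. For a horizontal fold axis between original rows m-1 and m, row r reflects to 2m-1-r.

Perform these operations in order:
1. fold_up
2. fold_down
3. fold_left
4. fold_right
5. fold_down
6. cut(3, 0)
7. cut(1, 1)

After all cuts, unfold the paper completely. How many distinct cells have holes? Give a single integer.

Answer: 64

Derivation:
Op 1 fold_up: fold axis h@16; visible region now rows[0,16) x cols[0,16) = 16x16
Op 2 fold_down: fold axis h@8; visible region now rows[8,16) x cols[0,16) = 8x16
Op 3 fold_left: fold axis v@8; visible region now rows[8,16) x cols[0,8) = 8x8
Op 4 fold_right: fold axis v@4; visible region now rows[8,16) x cols[4,8) = 8x4
Op 5 fold_down: fold axis h@12; visible region now rows[12,16) x cols[4,8) = 4x4
Op 6 cut(3, 0): punch at orig (15,4); cuts so far [(15, 4)]; region rows[12,16) x cols[4,8) = 4x4
Op 7 cut(1, 1): punch at orig (13,5); cuts so far [(13, 5), (15, 4)]; region rows[12,16) x cols[4,8) = 4x4
Unfold 1 (reflect across h@12): 4 holes -> [(8, 4), (10, 5), (13, 5), (15, 4)]
Unfold 2 (reflect across v@4): 8 holes -> [(8, 3), (8, 4), (10, 2), (10, 5), (13, 2), (13, 5), (15, 3), (15, 4)]
Unfold 3 (reflect across v@8): 16 holes -> [(8, 3), (8, 4), (8, 11), (8, 12), (10, 2), (10, 5), (10, 10), (10, 13), (13, 2), (13, 5), (13, 10), (13, 13), (15, 3), (15, 4), (15, 11), (15, 12)]
Unfold 4 (reflect across h@8): 32 holes -> [(0, 3), (0, 4), (0, 11), (0, 12), (2, 2), (2, 5), (2, 10), (2, 13), (5, 2), (5, 5), (5, 10), (5, 13), (7, 3), (7, 4), (7, 11), (7, 12), (8, 3), (8, 4), (8, 11), (8, 12), (10, 2), (10, 5), (10, 10), (10, 13), (13, 2), (13, 5), (13, 10), (13, 13), (15, 3), (15, 4), (15, 11), (15, 12)]
Unfold 5 (reflect across h@16): 64 holes -> [(0, 3), (0, 4), (0, 11), (0, 12), (2, 2), (2, 5), (2, 10), (2, 13), (5, 2), (5, 5), (5, 10), (5, 13), (7, 3), (7, 4), (7, 11), (7, 12), (8, 3), (8, 4), (8, 11), (8, 12), (10, 2), (10, 5), (10, 10), (10, 13), (13, 2), (13, 5), (13, 10), (13, 13), (15, 3), (15, 4), (15, 11), (15, 12), (16, 3), (16, 4), (16, 11), (16, 12), (18, 2), (18, 5), (18, 10), (18, 13), (21, 2), (21, 5), (21, 10), (21, 13), (23, 3), (23, 4), (23, 11), (23, 12), (24, 3), (24, 4), (24, 11), (24, 12), (26, 2), (26, 5), (26, 10), (26, 13), (29, 2), (29, 5), (29, 10), (29, 13), (31, 3), (31, 4), (31, 11), (31, 12)]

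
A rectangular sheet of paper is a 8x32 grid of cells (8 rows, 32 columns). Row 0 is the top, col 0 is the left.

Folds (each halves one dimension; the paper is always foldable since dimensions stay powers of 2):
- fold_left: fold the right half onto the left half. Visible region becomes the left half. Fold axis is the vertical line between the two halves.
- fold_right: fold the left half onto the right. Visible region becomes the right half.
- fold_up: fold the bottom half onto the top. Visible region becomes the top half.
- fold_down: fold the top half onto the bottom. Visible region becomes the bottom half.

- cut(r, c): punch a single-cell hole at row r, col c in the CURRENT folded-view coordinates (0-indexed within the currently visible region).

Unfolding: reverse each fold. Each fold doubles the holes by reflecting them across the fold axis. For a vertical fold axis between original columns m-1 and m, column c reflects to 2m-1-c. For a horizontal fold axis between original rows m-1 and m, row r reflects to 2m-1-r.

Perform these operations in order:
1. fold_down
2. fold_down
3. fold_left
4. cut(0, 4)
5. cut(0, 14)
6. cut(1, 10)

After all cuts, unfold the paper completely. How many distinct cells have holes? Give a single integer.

Answer: 24

Derivation:
Op 1 fold_down: fold axis h@4; visible region now rows[4,8) x cols[0,32) = 4x32
Op 2 fold_down: fold axis h@6; visible region now rows[6,8) x cols[0,32) = 2x32
Op 3 fold_left: fold axis v@16; visible region now rows[6,8) x cols[0,16) = 2x16
Op 4 cut(0, 4): punch at orig (6,4); cuts so far [(6, 4)]; region rows[6,8) x cols[0,16) = 2x16
Op 5 cut(0, 14): punch at orig (6,14); cuts so far [(6, 4), (6, 14)]; region rows[6,8) x cols[0,16) = 2x16
Op 6 cut(1, 10): punch at orig (7,10); cuts so far [(6, 4), (6, 14), (7, 10)]; region rows[6,8) x cols[0,16) = 2x16
Unfold 1 (reflect across v@16): 6 holes -> [(6, 4), (6, 14), (6, 17), (6, 27), (7, 10), (7, 21)]
Unfold 2 (reflect across h@6): 12 holes -> [(4, 10), (4, 21), (5, 4), (5, 14), (5, 17), (5, 27), (6, 4), (6, 14), (6, 17), (6, 27), (7, 10), (7, 21)]
Unfold 3 (reflect across h@4): 24 holes -> [(0, 10), (0, 21), (1, 4), (1, 14), (1, 17), (1, 27), (2, 4), (2, 14), (2, 17), (2, 27), (3, 10), (3, 21), (4, 10), (4, 21), (5, 4), (5, 14), (5, 17), (5, 27), (6, 4), (6, 14), (6, 17), (6, 27), (7, 10), (7, 21)]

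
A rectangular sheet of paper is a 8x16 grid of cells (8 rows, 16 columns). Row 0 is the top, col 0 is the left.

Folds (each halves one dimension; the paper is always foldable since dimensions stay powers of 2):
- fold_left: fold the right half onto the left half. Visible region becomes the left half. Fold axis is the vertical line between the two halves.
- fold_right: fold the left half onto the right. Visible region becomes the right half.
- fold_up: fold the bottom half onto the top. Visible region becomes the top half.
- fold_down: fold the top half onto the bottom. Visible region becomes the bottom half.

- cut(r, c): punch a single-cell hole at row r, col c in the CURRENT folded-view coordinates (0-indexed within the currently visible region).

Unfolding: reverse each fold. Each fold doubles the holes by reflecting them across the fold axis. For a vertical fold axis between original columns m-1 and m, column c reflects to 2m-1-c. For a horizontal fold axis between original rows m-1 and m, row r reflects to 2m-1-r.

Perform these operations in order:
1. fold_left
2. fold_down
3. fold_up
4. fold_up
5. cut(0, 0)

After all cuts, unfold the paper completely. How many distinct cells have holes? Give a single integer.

Answer: 16

Derivation:
Op 1 fold_left: fold axis v@8; visible region now rows[0,8) x cols[0,8) = 8x8
Op 2 fold_down: fold axis h@4; visible region now rows[4,8) x cols[0,8) = 4x8
Op 3 fold_up: fold axis h@6; visible region now rows[4,6) x cols[0,8) = 2x8
Op 4 fold_up: fold axis h@5; visible region now rows[4,5) x cols[0,8) = 1x8
Op 5 cut(0, 0): punch at orig (4,0); cuts so far [(4, 0)]; region rows[4,5) x cols[0,8) = 1x8
Unfold 1 (reflect across h@5): 2 holes -> [(4, 0), (5, 0)]
Unfold 2 (reflect across h@6): 4 holes -> [(4, 0), (5, 0), (6, 0), (7, 0)]
Unfold 3 (reflect across h@4): 8 holes -> [(0, 0), (1, 0), (2, 0), (3, 0), (4, 0), (5, 0), (6, 0), (7, 0)]
Unfold 4 (reflect across v@8): 16 holes -> [(0, 0), (0, 15), (1, 0), (1, 15), (2, 0), (2, 15), (3, 0), (3, 15), (4, 0), (4, 15), (5, 0), (5, 15), (6, 0), (6, 15), (7, 0), (7, 15)]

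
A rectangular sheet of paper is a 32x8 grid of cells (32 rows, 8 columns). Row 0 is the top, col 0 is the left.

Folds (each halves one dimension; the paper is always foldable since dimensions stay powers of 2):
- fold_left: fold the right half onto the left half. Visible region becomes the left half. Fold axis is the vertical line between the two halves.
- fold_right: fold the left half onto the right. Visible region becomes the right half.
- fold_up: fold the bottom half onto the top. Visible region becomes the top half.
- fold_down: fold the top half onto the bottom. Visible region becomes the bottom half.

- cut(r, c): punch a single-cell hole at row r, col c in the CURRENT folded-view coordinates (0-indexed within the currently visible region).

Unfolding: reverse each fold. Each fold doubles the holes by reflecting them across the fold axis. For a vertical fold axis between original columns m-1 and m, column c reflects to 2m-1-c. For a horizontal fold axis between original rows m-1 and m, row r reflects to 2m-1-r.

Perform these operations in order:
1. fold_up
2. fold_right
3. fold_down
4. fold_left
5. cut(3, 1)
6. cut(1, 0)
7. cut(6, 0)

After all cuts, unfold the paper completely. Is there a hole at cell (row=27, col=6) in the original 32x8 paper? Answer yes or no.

Op 1 fold_up: fold axis h@16; visible region now rows[0,16) x cols[0,8) = 16x8
Op 2 fold_right: fold axis v@4; visible region now rows[0,16) x cols[4,8) = 16x4
Op 3 fold_down: fold axis h@8; visible region now rows[8,16) x cols[4,8) = 8x4
Op 4 fold_left: fold axis v@6; visible region now rows[8,16) x cols[4,6) = 8x2
Op 5 cut(3, 1): punch at orig (11,5); cuts so far [(11, 5)]; region rows[8,16) x cols[4,6) = 8x2
Op 6 cut(1, 0): punch at orig (9,4); cuts so far [(9, 4), (11, 5)]; region rows[8,16) x cols[4,6) = 8x2
Op 7 cut(6, 0): punch at orig (14,4); cuts so far [(9, 4), (11, 5), (14, 4)]; region rows[8,16) x cols[4,6) = 8x2
Unfold 1 (reflect across v@6): 6 holes -> [(9, 4), (9, 7), (11, 5), (11, 6), (14, 4), (14, 7)]
Unfold 2 (reflect across h@8): 12 holes -> [(1, 4), (1, 7), (4, 5), (4, 6), (6, 4), (6, 7), (9, 4), (9, 7), (11, 5), (11, 6), (14, 4), (14, 7)]
Unfold 3 (reflect across v@4): 24 holes -> [(1, 0), (1, 3), (1, 4), (1, 7), (4, 1), (4, 2), (4, 5), (4, 6), (6, 0), (6, 3), (6, 4), (6, 7), (9, 0), (9, 3), (9, 4), (9, 7), (11, 1), (11, 2), (11, 5), (11, 6), (14, 0), (14, 3), (14, 4), (14, 7)]
Unfold 4 (reflect across h@16): 48 holes -> [(1, 0), (1, 3), (1, 4), (1, 7), (4, 1), (4, 2), (4, 5), (4, 6), (6, 0), (6, 3), (6, 4), (6, 7), (9, 0), (9, 3), (9, 4), (9, 7), (11, 1), (11, 2), (11, 5), (11, 6), (14, 0), (14, 3), (14, 4), (14, 7), (17, 0), (17, 3), (17, 4), (17, 7), (20, 1), (20, 2), (20, 5), (20, 6), (22, 0), (22, 3), (22, 4), (22, 7), (25, 0), (25, 3), (25, 4), (25, 7), (27, 1), (27, 2), (27, 5), (27, 6), (30, 0), (30, 3), (30, 4), (30, 7)]
Holes: [(1, 0), (1, 3), (1, 4), (1, 7), (4, 1), (4, 2), (4, 5), (4, 6), (6, 0), (6, 3), (6, 4), (6, 7), (9, 0), (9, 3), (9, 4), (9, 7), (11, 1), (11, 2), (11, 5), (11, 6), (14, 0), (14, 3), (14, 4), (14, 7), (17, 0), (17, 3), (17, 4), (17, 7), (20, 1), (20, 2), (20, 5), (20, 6), (22, 0), (22, 3), (22, 4), (22, 7), (25, 0), (25, 3), (25, 4), (25, 7), (27, 1), (27, 2), (27, 5), (27, 6), (30, 0), (30, 3), (30, 4), (30, 7)]

Answer: yes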